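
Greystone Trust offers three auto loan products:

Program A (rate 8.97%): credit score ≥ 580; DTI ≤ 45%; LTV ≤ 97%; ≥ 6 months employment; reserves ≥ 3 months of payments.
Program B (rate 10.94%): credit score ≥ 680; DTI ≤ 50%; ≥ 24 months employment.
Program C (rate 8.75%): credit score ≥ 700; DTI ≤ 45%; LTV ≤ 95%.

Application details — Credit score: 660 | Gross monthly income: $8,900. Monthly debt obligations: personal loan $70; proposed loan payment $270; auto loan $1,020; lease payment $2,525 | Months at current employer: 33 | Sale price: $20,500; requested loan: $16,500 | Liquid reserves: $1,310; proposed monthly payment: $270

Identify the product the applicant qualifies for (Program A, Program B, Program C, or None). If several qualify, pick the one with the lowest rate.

Program A

Total debts = (70 + 270 + 1,020 + 2,525) = 3,885; DTI = 3,885/8,900 = 43.7%.
LTV = 16,500/20,500 = 80.5%.
Reserves = 1,310/270 = 4.9 months.
Program A: score 660 ≥ 580; DTI 43.7% ≤ 45%; LTV 80.5% ≤ 97%; employment 33 ≥ 6 mo; reserves 4.9 ≥ 3 mo → qualifies.
Program B: score 660 < 680; DTI 43.7% ≤ 50%; employment 33 ≥ 24 mo → does not qualify.
Program C: score 660 < 700; DTI 43.7% ≤ 45%; LTV 80.5% ≤ 95% → does not qualify.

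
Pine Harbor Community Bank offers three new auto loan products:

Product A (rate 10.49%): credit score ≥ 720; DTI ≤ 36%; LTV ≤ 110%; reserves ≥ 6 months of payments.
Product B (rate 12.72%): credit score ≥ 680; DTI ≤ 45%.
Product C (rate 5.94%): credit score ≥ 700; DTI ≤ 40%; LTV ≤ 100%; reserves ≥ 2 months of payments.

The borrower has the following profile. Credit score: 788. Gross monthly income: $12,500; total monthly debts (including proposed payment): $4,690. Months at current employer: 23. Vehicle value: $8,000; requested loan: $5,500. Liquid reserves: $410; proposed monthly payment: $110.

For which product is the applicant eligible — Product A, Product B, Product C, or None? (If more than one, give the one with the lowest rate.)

DTI = 4,690/12,500 = 37.5%.
LTV = 5,500/8,000 = 68.8%.
Reserves = 410/110 = 3.7 months.
Product A: score 788 ≥ 720; DTI 37.5% > 36%; LTV 68.8% ≤ 110%; reserves 3.7 < 6 mo → does not qualify.
Product B: score 788 ≥ 680; DTI 37.5% ≤ 45% → qualifies.
Product C: score 788 ≥ 700; DTI 37.5% ≤ 40%; LTV 68.8% ≤ 100%; reserves 3.7 ≥ 2 mo → qualifies.
Qualifying: Product B, Product C. Lowest rate is 5.94% → Product C.

Product C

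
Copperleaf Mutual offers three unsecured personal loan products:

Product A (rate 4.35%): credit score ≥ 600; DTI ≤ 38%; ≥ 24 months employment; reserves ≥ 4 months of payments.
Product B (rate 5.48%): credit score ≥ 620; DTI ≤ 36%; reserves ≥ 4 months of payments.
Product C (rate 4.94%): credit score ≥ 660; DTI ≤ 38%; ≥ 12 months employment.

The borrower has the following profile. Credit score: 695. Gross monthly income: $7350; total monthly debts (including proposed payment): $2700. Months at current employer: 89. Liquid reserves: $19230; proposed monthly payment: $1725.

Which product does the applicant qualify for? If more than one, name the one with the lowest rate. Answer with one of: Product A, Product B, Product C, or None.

DTI = 2,700/7,350 = 36.7%.
Reserves = 19,230/1,725 = 11.1 months.
Product A: score 695 ≥ 600; DTI 36.7% ≤ 38%; employment 89 ≥ 24 mo; reserves 11.1 ≥ 4 mo → qualifies.
Product B: score 695 ≥ 620; DTI 36.7% > 36%; reserves 11.1 ≥ 4 mo → does not qualify.
Product C: score 695 ≥ 660; DTI 36.7% ≤ 38%; employment 89 ≥ 12 mo → qualifies.
Qualifying: Product A, Product C. Lowest rate is 4.35% → Product A.

Product A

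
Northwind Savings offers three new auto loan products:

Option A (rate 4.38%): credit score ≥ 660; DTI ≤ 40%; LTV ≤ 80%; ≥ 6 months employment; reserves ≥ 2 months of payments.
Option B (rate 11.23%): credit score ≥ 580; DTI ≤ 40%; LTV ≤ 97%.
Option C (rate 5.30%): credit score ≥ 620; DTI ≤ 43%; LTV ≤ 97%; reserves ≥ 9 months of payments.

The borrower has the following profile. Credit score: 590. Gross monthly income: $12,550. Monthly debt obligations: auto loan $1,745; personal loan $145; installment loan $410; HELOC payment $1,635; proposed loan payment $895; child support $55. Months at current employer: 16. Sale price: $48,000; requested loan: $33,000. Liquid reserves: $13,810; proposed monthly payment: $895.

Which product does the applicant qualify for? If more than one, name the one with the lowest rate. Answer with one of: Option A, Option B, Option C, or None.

Option B

Total debts = (1,745 + 145 + 410 + 1,635 + 895 + 55) = 4,885; DTI = 4,885/12,550 = 38.9%.
LTV = 33,000/48,000 = 68.8%.
Reserves = 13,810/895 = 15.4 months.
Option A: score 590 < 660; DTI 38.9% ≤ 40%; LTV 68.8% ≤ 80%; employment 16 ≥ 6 mo; reserves 15.4 ≥ 2 mo → does not qualify.
Option B: score 590 ≥ 580; DTI 38.9% ≤ 40%; LTV 68.8% ≤ 97% → qualifies.
Option C: score 590 < 620; DTI 38.9% ≤ 43%; LTV 68.8% ≤ 97%; reserves 15.4 ≥ 9 mo → does not qualify.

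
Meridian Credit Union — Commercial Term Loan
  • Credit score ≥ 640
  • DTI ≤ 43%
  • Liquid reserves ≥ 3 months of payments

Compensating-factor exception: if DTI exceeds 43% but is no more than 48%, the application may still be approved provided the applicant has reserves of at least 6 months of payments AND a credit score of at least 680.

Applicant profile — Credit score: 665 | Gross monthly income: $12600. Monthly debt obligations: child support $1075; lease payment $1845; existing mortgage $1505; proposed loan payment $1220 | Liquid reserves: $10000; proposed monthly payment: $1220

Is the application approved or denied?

Credit score 665 ≥ 640 (meets base)
Total debts = (1,075 + 1,845 + 1,505 + 1,220) = 5,645. DTI = 5,645/12,600 = 44.8% > 43% — standard DTI limit exceeded.
Reserves = 10,000/1,220 = 8.2 months ≥ 3
DTI 44.8% is within the 43%–48% exception band; checking compensating factors.
Reserves 8.2 ≥ 6 months; credit score 665 < 680.
Compensating-factor requirement not fully met.

Denied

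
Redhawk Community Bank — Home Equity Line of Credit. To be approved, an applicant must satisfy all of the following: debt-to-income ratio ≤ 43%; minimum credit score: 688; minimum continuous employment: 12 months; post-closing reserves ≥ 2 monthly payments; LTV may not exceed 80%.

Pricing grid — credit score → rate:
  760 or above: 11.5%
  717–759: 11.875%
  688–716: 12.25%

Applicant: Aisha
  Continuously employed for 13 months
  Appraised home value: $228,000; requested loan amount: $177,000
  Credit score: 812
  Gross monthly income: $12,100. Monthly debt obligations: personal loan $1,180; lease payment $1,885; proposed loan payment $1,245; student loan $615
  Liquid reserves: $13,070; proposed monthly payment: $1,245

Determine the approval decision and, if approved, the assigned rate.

Approved at 11.5%

Credit score 812 ≥ 688 (meets minimum)
Loan-to-value = 177,000/228,000 = 77.6% — pass (80% max)
Liquid reserves cover 13,070/1,245 = 10.5 months — ≥ 2 required
Total monthly debts = (1,180 + 1,885 + 1,245 + 615) = 4,925. Debt-to-income = 4,925/12,100 = 40.7% — meets 43% limit
Employment 13 ≥ 12 months
All requirements met. Score 812 falls in the 760 or above tier → 11.5%.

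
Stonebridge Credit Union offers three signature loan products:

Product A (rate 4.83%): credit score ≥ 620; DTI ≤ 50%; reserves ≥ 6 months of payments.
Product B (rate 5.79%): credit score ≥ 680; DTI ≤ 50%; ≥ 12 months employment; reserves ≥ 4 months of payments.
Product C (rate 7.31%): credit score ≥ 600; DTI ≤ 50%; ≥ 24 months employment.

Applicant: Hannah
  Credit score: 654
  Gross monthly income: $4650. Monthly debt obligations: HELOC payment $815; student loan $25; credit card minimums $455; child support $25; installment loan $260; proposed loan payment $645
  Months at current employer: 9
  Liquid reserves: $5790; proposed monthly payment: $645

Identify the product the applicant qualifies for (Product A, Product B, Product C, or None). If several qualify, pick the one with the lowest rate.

Product A

Total debts = (815 + 25 + 455 + 25 + 260 + 645) = 2,225; DTI = 2,225/4,650 = 47.8%.
Reserves = 5,790/645 = 9.0 months.
Product A: score 654 ≥ 620; DTI 47.8% ≤ 50%; reserves 9.0 ≥ 6 mo → qualifies.
Product B: score 654 < 680; DTI 47.8% ≤ 50%; employment 9 < 12 mo; reserves 9.0 ≥ 4 mo → does not qualify.
Product C: score 654 ≥ 600; DTI 47.8% ≤ 50%; employment 9 < 24 mo → does not qualify.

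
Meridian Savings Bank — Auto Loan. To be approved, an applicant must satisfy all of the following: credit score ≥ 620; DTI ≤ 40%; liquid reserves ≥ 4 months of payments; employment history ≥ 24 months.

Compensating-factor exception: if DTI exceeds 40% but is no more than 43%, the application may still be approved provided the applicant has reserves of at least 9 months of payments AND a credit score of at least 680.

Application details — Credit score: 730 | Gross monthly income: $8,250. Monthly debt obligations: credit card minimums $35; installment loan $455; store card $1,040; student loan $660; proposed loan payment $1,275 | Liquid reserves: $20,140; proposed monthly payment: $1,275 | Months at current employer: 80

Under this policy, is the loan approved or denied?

Approved

Credit score 730 ≥ 620 (meets base)
Total debts = (35 + 455 + 1,040 + 660 + 1,275) = 3,465. DTI: 3,465 ÷ 8,250 = 42%, over the 40% base limit.
Liquid reserves cover 20,140/1,275 = 15.8 months — ≥ 4 required
Employment 80 ≥ 24 months
DTI 42% is within the 40%–43% exception band; checking compensating factors.
Override check — reserves: 15.8 mo (ok); score: 730 (ok).
Both override conditions satisfied; DTI exception granted.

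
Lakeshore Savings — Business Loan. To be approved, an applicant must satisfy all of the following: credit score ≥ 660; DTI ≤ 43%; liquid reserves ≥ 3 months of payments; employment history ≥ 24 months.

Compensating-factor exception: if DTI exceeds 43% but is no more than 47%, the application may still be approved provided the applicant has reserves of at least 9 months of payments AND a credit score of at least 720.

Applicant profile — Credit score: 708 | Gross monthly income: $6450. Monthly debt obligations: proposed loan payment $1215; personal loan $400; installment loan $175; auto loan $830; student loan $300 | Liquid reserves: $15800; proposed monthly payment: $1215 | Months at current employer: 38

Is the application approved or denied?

Denied

Credit score 708 ≥ 660 (meets base)
Total debts = (1,215 + 400 + 175 + 830 + 300) = 2,920. DTI: 2,920 ÷ 6,450 = 45.3%, over the 43% base limit.
Reserves: 15,800 ÷ 1,215 = 13.0 months (meets 3-month minimum)
Employment 38 ≥ 24 months
DTI 45.3% is within the 43%–47% exception band; checking compensating factors.
Reserves 13.0 ≥ 9 months; credit score 708 < 720.
Compensating-factor requirement not fully met.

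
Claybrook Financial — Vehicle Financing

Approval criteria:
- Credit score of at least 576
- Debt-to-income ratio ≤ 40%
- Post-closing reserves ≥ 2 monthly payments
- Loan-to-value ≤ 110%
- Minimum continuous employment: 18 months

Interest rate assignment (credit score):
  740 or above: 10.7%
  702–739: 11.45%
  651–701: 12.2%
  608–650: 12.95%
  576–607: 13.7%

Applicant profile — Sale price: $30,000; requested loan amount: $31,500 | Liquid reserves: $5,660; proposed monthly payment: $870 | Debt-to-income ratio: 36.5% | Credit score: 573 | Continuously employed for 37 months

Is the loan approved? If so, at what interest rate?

Credit score 573 < 576 (below minimum)
Employment 37 ≥ 18 months
LTV: 31,500 ÷ 30,000 = 105%, within 110% cap
DTI 36.5% is within the 40% limit
Reserves: 5,660 ÷ 870 = 6.5 months (meets 2-month minimum)
Not all requirements met → denied.

Denied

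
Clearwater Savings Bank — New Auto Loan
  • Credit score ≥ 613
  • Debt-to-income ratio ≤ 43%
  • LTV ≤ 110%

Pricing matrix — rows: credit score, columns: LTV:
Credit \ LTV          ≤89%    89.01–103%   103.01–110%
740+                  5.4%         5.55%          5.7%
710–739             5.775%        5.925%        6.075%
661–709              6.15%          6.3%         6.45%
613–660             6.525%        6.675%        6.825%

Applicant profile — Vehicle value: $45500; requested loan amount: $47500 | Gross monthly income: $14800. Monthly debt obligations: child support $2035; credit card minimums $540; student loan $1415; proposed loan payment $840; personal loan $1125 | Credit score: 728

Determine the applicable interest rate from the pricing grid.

6.075%

Credit score 728 ≥ 613; Total monthly debts = (2,035 + 540 + 1,415 + 840 + 1,125) = 5,955. DTI = 5,955/14,800 = 40.2% ≤ 43%
LTV = 47,500/45,500 = 104.4% ≤ 110%
Credit 728 → row 710–739; LTV 104.4% → column 103.01–110%. Grid cell → 6.075%.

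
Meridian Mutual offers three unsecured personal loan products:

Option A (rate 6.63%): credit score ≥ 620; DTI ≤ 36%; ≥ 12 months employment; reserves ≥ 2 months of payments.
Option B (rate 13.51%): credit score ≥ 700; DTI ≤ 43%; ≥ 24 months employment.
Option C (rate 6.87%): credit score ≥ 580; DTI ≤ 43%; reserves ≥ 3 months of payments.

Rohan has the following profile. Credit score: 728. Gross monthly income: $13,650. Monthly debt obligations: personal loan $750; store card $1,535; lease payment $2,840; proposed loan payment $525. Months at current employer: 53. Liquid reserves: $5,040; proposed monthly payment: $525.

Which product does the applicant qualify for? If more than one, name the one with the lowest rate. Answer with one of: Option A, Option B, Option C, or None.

Option C

Total debts = (750 + 1,535 + 2,840 + 525) = 5,650; DTI = 5,650/13,650 = 41.4%.
Reserves = 5,040/525 = 9.6 months.
Option A: score 728 ≥ 620; DTI 41.4% > 36%; employment 53 ≥ 12 mo; reserves 9.6 ≥ 2 mo → does not qualify.
Option B: score 728 ≥ 700; DTI 41.4% ≤ 43%; employment 53 ≥ 24 mo → qualifies.
Option C: score 728 ≥ 580; DTI 41.4% ≤ 43%; reserves 9.6 ≥ 3 mo → qualifies.
Qualifying: Option B, Option C. Lowest rate is 6.87% → Option C.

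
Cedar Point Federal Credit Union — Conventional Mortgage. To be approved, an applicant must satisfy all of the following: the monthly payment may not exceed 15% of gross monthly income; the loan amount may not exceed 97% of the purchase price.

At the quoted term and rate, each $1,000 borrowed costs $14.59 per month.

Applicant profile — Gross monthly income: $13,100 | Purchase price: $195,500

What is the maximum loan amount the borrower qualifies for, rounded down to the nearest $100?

Payment cap: 15% × $13,100 = $1,965/month.
At $14.59 per $1,000, that supports 1,965/14.59 × 1,000 ≈ $134,681 → $134,600.
LTV cap: 97% × $195,500 = $189,635 → $189,600.
Binding constraint: payment-to-income.

$134,600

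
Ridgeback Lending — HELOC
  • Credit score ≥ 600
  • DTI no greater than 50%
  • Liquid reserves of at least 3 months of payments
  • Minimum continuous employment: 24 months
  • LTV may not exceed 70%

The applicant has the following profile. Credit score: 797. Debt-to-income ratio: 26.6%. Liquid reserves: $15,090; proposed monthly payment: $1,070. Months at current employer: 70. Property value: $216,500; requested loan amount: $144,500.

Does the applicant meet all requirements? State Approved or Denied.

Approved

Credit score 797 ≥ 600 (meets)
DTI 26.6% ≤ 50%
Reserves = 15,090/1,070 = 14.1 months ≥ 3
Employment 70 ≥ 24 months
LTV = 144,500/216,500 = 66.7% ≤ 70%
All criteria satisfied.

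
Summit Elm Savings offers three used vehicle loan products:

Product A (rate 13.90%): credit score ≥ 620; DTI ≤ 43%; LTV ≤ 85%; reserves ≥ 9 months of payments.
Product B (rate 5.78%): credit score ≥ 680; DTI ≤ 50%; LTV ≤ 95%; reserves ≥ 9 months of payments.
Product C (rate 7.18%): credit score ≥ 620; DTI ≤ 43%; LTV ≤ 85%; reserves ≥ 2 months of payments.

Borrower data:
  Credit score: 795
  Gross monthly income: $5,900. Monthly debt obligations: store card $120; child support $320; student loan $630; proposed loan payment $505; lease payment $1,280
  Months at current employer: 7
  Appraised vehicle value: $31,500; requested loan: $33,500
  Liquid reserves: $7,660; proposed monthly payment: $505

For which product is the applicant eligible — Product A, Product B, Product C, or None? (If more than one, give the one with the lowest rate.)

Total debts = (120 + 320 + 630 + 505 + 1,280) = 2,855; DTI = 2,855/5,900 = 48.4%.
LTV = 33,500/31,500 = 106.3%.
Reserves = 7,660/505 = 15.2 months.
Product A: score 795 ≥ 620; DTI 48.4% > 43%; LTV 106.3% > 85%; reserves 15.2 ≥ 9 mo → does not qualify.
Product B: score 795 ≥ 680; DTI 48.4% ≤ 50%; LTV 106.3% > 95%; reserves 15.2 ≥ 9 mo → does not qualify.
Product C: score 795 ≥ 620; DTI 48.4% > 43%; LTV 106.3% > 85%; reserves 15.2 ≥ 2 mo → does not qualify.

None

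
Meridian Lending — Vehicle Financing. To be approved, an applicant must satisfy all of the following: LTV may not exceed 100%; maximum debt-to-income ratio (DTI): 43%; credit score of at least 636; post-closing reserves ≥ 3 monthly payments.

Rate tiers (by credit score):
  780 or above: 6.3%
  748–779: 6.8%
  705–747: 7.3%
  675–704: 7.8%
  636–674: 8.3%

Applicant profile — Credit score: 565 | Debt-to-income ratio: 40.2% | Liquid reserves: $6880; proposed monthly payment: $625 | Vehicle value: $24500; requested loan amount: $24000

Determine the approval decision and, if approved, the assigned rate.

Credit score 565 < 636 (below minimum)
Loan-to-value = 24,000/24,500 = 98% — pass (100% max)
Liquid reserves cover 6,880/625 = 11.0 months — ≥ 3 required
DTI 40.2% ≤ 43%
Not all requirements met → denied.

Denied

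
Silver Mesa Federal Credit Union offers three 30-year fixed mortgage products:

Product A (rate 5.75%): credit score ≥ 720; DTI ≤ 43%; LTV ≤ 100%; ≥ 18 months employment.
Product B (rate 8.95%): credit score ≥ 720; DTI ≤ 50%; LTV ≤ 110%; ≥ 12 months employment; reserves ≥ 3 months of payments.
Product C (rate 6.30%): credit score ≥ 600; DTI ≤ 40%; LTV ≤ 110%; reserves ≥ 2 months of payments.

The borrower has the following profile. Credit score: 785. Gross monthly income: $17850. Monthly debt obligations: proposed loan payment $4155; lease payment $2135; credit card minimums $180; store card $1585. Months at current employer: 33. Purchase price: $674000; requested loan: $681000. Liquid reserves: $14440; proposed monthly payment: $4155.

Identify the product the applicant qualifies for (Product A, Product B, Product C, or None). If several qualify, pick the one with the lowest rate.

Total debts = (4,155 + 2,135 + 180 + 1,585) = 8,055; DTI = 8,055/17,850 = 45.1%.
LTV = 681,000/674,000 = 101%.
Reserves = 14,440/4,155 = 3.5 months.
Product A: score 785 ≥ 720; DTI 45.1% > 43%; LTV 101% > 100%; employment 33 ≥ 18 mo → does not qualify.
Product B: score 785 ≥ 720; DTI 45.1% ≤ 50%; LTV 101% ≤ 110%; employment 33 ≥ 12 mo; reserves 3.5 ≥ 3 mo → qualifies.
Product C: score 785 ≥ 600; DTI 45.1% > 40%; LTV 101% ≤ 110%; reserves 3.5 ≥ 2 mo → does not qualify.

Product B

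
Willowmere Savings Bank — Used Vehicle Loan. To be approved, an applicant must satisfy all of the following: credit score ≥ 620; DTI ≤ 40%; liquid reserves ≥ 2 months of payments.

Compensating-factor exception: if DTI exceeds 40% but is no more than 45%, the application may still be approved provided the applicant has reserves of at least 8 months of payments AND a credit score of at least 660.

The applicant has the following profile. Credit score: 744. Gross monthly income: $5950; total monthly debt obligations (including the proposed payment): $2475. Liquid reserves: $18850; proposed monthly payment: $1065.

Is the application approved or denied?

Credit score 744 ≥ 620 (meets base)
DTI = 2,475/5,950 = 41.6% > 40% — standard DTI limit exceeded.
Liquid reserves cover 18,850/1,065 = 17.7 months — ≥ 2 required
41.6% falls in the override range (40%–45%), so the compensating-factor test applies.
Override check — reserves: 17.7 mo (ok); score: 744 (ok).
Both override conditions satisfied; DTI exception granted.

Approved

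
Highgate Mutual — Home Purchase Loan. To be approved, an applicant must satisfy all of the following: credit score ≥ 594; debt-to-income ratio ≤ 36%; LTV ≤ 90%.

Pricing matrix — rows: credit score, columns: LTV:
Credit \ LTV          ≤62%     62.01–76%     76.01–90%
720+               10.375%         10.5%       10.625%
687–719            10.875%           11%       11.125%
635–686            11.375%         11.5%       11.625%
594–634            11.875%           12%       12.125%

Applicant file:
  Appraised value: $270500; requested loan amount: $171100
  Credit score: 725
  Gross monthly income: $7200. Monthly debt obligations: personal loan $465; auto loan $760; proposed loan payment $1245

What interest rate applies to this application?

10.5%

Credit score 725 ≥ 594; Total monthly debts = (465 + 760 + 1,245) = 2,470. Debt-to-income = 2,470/7,200 = 34.3% — meets 36% limit
Loan-to-value = 171,100/270,500 = 63.3% — pass (90% max)
Score 725 is in the 720+ band; LTV 63.3% is in the 62.01–76% band → 10.5%.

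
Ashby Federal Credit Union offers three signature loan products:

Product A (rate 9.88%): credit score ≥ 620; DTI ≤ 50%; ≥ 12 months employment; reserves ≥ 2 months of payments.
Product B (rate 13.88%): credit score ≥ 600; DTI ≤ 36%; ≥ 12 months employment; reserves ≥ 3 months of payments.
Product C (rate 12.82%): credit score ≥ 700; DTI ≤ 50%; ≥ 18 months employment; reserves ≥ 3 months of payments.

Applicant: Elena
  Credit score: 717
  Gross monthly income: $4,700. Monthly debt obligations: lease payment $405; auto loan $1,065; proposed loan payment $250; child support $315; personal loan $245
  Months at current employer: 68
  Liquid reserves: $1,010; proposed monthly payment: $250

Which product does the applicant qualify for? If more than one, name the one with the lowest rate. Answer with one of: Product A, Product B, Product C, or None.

Product A

Total debts = (405 + 1,065 + 250 + 315 + 245) = 2,280; DTI = 2,280/4,700 = 48.5%.
Reserves = 1,010/250 = 4.0 months.
Product A: score 717 ≥ 620; DTI 48.5% ≤ 50%; employment 68 ≥ 12 mo; reserves 4.0 ≥ 2 mo → qualifies.
Product B: score 717 ≥ 600; DTI 48.5% > 36%; employment 68 ≥ 12 mo; reserves 4.0 ≥ 3 mo → does not qualify.
Product C: score 717 ≥ 700; DTI 48.5% ≤ 50%; employment 68 ≥ 18 mo; reserves 4.0 ≥ 3 mo → qualifies.
Qualifying: Product A, Product C. Lowest rate is 9.88% → Product A.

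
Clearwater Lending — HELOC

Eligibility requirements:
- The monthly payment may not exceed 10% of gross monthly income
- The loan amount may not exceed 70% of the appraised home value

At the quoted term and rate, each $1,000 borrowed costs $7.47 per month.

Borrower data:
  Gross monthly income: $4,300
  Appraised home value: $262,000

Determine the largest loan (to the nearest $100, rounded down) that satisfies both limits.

Payment cap: 10% × $4,300 = $430/month.
At $7.47 per $1,000, that supports 430/7.47 × 1,000 ≈ $57,563 → $57,500.
LTV cap: 70% × $262,000 = $183,400 → $183,400.
Binding constraint: payment-to-income.

$57,500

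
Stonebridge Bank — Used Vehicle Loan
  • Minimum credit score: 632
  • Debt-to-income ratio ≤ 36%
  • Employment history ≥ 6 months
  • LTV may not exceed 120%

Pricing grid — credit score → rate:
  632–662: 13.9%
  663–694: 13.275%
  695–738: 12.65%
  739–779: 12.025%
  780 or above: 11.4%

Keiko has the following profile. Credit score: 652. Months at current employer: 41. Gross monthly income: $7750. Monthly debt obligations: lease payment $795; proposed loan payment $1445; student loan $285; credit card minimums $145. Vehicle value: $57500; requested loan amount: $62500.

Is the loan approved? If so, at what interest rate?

Credit score 652 ≥ 632 (meets minimum)
Total monthly debts = (795 + 1,445 + 285 + 145) = 2,670. DTI = 2,670/7,750 = 34.5% ≤ 36%
Employment 41 ≥ 6 months
LTV: 62,500 ÷ 57,500 = 108.7%, within 120% cap
All requirements met. Score 652 falls in the 632–662 tier → 13.9%.

Approved at 13.9%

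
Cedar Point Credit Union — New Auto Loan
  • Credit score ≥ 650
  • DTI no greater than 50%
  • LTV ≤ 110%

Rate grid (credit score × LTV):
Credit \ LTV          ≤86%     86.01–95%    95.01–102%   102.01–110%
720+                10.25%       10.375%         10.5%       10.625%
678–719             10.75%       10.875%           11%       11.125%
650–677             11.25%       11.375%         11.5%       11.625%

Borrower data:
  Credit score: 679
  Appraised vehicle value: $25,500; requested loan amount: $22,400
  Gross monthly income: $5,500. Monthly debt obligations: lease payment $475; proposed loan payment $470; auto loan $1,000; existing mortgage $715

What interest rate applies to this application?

Credit score 679 ≥ 650; Total monthly debts = (475 + 470 + 1,000 + 715) = 2,660. DTI: 2,660 ÷ 5,500 = 48.4%, within the 50% cap
LTV = 22,400/25,500 = 87.8% ≤ 110%
Row: 679 falls in 678–719. Column: 87.8% falls in 86.01–95%. Rate = 10.875%.

10.875%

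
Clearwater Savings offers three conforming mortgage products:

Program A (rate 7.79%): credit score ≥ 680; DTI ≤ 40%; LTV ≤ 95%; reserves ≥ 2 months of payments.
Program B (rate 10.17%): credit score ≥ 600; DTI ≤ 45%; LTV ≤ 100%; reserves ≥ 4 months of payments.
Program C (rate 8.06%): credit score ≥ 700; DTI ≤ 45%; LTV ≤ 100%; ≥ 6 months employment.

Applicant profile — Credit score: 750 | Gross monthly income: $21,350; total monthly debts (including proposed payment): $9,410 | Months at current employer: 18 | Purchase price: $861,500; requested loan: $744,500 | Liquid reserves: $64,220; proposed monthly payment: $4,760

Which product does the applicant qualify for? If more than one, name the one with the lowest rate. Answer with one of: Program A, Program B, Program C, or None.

DTI = 9,410/21,350 = 44.1%.
LTV = 744,500/861,500 = 86.4%.
Reserves = 64,220/4,760 = 13.5 months.
Program A: score 750 ≥ 680; DTI 44.1% > 40%; LTV 86.4% ≤ 95%; reserves 13.5 ≥ 2 mo → does not qualify.
Program B: score 750 ≥ 600; DTI 44.1% ≤ 45%; LTV 86.4% ≤ 100%; reserves 13.5 ≥ 4 mo → qualifies.
Program C: score 750 ≥ 700; DTI 44.1% ≤ 45%; LTV 86.4% ≤ 100%; employment 18 ≥ 6 mo → qualifies.
Qualifying: Program B, Program C. Lowest rate is 8.06% → Program C.

Program C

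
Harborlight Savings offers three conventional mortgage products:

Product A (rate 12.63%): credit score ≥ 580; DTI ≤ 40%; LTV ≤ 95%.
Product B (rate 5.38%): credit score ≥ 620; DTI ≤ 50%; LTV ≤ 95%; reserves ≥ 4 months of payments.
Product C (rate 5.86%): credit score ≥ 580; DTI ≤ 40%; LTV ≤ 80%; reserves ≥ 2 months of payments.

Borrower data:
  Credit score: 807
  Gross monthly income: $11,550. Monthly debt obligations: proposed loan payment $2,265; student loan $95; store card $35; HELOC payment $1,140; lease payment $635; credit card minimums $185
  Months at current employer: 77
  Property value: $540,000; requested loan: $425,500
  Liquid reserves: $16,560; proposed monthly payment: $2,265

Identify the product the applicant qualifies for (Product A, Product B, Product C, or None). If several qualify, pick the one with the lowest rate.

Product B

Total debts = (2,265 + 95 + 35 + 1,140 + 635 + 185) = 4,355; DTI = 4,355/11,550 = 37.7%.
LTV = 425,500/540,000 = 78.8%.
Reserves = 16,560/2,265 = 7.3 months.
Product A: score 807 ≥ 580; DTI 37.7% ≤ 40%; LTV 78.8% ≤ 95% → qualifies.
Product B: score 807 ≥ 620; DTI 37.7% ≤ 50%; LTV 78.8% ≤ 95%; reserves 7.3 ≥ 4 mo → qualifies.
Product C: score 807 ≥ 580; DTI 37.7% ≤ 40%; LTV 78.8% ≤ 80%; reserves 7.3 ≥ 2 mo → qualifies.
Qualifying: Product A, Product B, Product C. Lowest rate is 5.38% → Product B.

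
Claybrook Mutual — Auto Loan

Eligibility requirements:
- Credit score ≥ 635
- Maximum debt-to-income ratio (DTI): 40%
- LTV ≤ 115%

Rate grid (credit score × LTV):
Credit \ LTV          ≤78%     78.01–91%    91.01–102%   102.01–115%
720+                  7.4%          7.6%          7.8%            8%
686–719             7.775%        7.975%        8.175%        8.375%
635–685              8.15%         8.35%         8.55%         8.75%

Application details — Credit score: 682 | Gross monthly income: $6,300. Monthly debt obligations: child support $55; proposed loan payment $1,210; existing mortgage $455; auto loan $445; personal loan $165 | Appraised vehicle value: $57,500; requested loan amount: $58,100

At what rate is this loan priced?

8.55%

Credit score 682 ≥ 635; Total monthly debts = (55 + 1,210 + 455 + 445 + 165) = 2,330. Debt-to-income = 2,330/6,300 = 37% — meets 40% limit
Loan-to-value = 58,100/57,500 = 101% — pass (115% max)
Row: 682 falls in 635–685. Column: 101% falls in 91.01–102%. Rate = 8.55%.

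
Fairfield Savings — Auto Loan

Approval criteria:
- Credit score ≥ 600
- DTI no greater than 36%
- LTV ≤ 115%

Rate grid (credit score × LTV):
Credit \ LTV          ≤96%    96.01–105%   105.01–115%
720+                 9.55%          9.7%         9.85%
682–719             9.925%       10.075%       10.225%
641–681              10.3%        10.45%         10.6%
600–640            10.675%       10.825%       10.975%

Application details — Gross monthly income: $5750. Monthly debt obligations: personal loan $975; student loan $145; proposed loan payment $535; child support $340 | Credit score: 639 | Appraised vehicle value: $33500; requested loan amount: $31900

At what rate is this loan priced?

Credit score 639 ≥ 600; Total monthly debts = (975 + 145 + 535 + 340) = 1,995. DTI: 1,995 ÷ 5,750 = 34.7%, within the 36% cap
LTV = 31,900/33,500 = 95.2% ≤ 115%
Row: 639 falls in 600–640. Column: 95.2% falls in ≤96%. Rate = 10.675%.

10.675%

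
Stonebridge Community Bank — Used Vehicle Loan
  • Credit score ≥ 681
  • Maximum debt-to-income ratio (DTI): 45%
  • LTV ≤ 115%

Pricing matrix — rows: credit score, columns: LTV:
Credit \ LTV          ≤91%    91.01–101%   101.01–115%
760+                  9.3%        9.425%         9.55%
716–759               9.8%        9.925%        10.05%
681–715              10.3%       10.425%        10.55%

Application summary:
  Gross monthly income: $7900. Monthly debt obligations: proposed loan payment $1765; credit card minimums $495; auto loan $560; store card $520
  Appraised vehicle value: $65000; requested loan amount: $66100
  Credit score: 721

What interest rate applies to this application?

Credit score 721 ≥ 681; Total monthly debts = (1,765 + 495 + 560 + 520) = 3,340. DTI: 3,340 ÷ 7,900 = 42.3%, within the 45% cap
LTV: 66,100 ÷ 65,000 = 101.7%, within 115% cap
Score 721 is in the 716–759 band; LTV 101.7% is in the 101.01–115% band → 10.05%.

10.05%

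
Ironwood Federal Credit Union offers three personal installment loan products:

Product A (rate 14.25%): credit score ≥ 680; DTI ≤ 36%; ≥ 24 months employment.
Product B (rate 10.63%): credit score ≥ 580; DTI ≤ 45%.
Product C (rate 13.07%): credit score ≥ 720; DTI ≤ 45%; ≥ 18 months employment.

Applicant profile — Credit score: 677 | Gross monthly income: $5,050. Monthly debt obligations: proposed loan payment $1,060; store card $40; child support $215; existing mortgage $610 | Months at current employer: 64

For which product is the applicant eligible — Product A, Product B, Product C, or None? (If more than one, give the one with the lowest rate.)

Total debts = (1,060 + 40 + 215 + 610) = 1,925; DTI = 1,925/5,050 = 38.1%.
Product A: score 677 < 680; DTI 38.1% > 36%; employment 64 ≥ 24 mo → does not qualify.
Product B: score 677 ≥ 580; DTI 38.1% ≤ 45% → qualifies.
Product C: score 677 < 720; DTI 38.1% ≤ 45%; employment 64 ≥ 18 mo → does not qualify.

Product B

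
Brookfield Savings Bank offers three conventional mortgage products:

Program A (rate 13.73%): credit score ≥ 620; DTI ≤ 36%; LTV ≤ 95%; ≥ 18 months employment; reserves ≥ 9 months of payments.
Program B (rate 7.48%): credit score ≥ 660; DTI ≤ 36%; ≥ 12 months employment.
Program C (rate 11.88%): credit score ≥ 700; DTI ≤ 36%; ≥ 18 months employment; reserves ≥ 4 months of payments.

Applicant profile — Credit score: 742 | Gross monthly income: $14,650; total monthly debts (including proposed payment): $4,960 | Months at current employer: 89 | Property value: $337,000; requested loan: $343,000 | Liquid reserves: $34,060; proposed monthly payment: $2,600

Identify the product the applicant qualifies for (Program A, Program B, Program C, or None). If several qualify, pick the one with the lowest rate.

DTI = 4,960/14,650 = 33.9%.
LTV = 343,000/337,000 = 101.8%.
Reserves = 34,060/2,600 = 13.1 months.
Program A: score 742 ≥ 620; DTI 33.9% ≤ 36%; LTV 101.8% > 95%; employment 89 ≥ 18 mo; reserves 13.1 ≥ 9 mo → does not qualify.
Program B: score 742 ≥ 660; DTI 33.9% ≤ 36%; employment 89 ≥ 12 mo → qualifies.
Program C: score 742 ≥ 700; DTI 33.9% ≤ 36%; employment 89 ≥ 18 mo; reserves 13.1 ≥ 4 mo → qualifies.
Qualifying: Program B, Program C. Lowest rate is 7.48% → Program B.

Program B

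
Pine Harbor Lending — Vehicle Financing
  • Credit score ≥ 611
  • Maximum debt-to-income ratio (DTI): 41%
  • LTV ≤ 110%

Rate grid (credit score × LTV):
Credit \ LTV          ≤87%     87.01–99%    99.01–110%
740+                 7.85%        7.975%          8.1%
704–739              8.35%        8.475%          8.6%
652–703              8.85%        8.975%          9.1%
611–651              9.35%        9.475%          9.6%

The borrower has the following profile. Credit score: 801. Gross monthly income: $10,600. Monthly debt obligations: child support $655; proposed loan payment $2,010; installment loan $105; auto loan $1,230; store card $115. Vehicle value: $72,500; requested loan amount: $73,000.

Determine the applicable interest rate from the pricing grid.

8.1%

Credit score 801 ≥ 611; Total monthly debts = (655 + 2,010 + 105 + 1,230 + 115) = 4,115. Debt-to-income = 4,115/10,600 = 38.8% — meets 41% limit
LTV: 73,000 ÷ 72,500 = 100.7%, within 110% cap
Row: 801 falls in 740+. Column: 100.7% falls in 99.01–110%. Rate = 8.1%.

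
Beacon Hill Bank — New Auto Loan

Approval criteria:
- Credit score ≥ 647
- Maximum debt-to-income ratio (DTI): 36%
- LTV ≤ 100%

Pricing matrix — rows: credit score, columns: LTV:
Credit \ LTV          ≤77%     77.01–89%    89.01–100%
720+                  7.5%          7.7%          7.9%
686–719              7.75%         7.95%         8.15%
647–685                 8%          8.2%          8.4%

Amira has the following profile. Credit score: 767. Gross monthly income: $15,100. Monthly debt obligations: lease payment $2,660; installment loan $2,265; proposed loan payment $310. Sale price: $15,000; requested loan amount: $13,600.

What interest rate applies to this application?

Credit score 767 ≥ 647; Total monthly debts = (2,660 + 2,265 + 310) = 5,235. DTI: 5,235 ÷ 15,100 = 34.7%, within the 36% cap
Loan-to-value = 13,600/15,000 = 90.7% — pass (100% max)
Score 767 is in the 720+ band; LTV 90.7% is in the 89.01–100% band → 7.9%.

7.9%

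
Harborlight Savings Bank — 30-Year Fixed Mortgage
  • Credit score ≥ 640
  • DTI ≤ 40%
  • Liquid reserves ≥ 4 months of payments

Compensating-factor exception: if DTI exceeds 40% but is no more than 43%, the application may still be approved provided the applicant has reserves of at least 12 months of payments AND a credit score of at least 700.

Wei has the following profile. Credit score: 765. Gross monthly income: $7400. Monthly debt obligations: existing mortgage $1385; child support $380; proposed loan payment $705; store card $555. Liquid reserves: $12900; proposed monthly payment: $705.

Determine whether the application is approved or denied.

Credit score 765 ≥ 640 (meets base)
Total debts = (1,385 + 380 + 705 + 555) = 3,025. DTI = 3,025/7,400 = 40.9% > 40% — standard DTI limit exceeded.
Liquid reserves cover 12,900/705 = 18.3 months — ≥ 4 required
DTI 40.9% is within the 40%–43% exception band; checking compensating factors.
Reserves 18.3 ≥ 12 months; credit score 765 ≥ 700.
Both override conditions satisfied; DTI exception granted.

Approved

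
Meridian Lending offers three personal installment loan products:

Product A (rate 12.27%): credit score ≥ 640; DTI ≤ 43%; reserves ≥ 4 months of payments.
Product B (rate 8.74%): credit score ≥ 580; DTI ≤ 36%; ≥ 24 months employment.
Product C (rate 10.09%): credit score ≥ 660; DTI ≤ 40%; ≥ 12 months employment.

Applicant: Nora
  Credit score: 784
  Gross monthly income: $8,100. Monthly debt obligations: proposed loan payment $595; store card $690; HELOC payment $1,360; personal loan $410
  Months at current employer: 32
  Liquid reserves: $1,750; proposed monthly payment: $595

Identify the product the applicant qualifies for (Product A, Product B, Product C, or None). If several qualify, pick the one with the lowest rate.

Product C

Total debts = (595 + 690 + 1,360 + 410) = 3,055; DTI = 3,055/8,100 = 37.7%.
Reserves = 1,750/595 = 2.9 months.
Product A: score 784 ≥ 640; DTI 37.7% ≤ 43%; reserves 2.9 < 4 mo → does not qualify.
Product B: score 784 ≥ 580; DTI 37.7% > 36%; employment 32 ≥ 24 mo → does not qualify.
Product C: score 784 ≥ 660; DTI 37.7% ≤ 40%; employment 32 ≥ 12 mo → qualifies.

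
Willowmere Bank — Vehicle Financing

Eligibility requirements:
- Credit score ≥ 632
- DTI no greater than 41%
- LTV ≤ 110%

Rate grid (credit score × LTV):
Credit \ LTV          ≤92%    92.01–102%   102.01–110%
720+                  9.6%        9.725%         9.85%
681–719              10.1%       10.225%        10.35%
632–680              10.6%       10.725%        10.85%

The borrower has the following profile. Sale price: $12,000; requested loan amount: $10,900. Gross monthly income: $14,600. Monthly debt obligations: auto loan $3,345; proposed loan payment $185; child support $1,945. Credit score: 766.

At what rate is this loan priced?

Credit score 766 ≥ 632; Total monthly debts = (3,345 + 185 + 1,945) = 5,475. DTI = 5,475/14,600 = 37.5% ≤ 41%
Loan-to-value = 10,900/12,000 = 90.8% — pass (110% max)
Row: 766 falls in 720+. Column: 90.8% falls in ≤92%. Rate = 9.6%.

9.6%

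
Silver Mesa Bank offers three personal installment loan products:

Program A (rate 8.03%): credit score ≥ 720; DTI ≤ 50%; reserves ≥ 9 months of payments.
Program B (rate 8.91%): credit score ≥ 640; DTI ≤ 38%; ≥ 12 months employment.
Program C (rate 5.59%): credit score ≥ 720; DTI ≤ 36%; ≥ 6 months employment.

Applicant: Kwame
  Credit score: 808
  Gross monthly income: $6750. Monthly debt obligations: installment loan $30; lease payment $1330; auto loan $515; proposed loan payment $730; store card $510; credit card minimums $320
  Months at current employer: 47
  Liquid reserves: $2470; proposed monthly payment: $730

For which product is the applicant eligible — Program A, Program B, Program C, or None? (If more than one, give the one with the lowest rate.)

Total debts = (30 + 1,330 + 515 + 730 + 510 + 320) = 3,435; DTI = 3,435/6,750 = 50.9%.
Reserves = 2,470/730 = 3.4 months.
Program A: score 808 ≥ 720; DTI 50.9% > 50%; reserves 3.4 < 9 mo → does not qualify.
Program B: score 808 ≥ 640; DTI 50.9% > 38%; employment 47 ≥ 12 mo → does not qualify.
Program C: score 808 ≥ 720; DTI 50.9% > 36%; employment 47 ≥ 6 mo → does not qualify.

None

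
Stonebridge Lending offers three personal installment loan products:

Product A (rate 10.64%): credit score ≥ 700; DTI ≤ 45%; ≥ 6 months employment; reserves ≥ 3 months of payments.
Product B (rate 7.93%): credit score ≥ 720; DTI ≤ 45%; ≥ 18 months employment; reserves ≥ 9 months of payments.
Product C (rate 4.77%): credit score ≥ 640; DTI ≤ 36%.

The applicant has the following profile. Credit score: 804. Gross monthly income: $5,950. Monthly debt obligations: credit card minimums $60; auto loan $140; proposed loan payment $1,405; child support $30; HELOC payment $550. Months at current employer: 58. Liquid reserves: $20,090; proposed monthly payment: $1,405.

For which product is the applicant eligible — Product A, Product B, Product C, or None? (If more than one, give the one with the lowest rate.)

Total debts = (60 + 140 + 1,405 + 30 + 550) = 2,185; DTI = 2,185/5,950 = 36.7%.
Reserves = 20,090/1,405 = 14.3 months.
Product A: score 804 ≥ 700; DTI 36.7% ≤ 45%; employment 58 ≥ 6 mo; reserves 14.3 ≥ 3 mo → qualifies.
Product B: score 804 ≥ 720; DTI 36.7% ≤ 45%; employment 58 ≥ 18 mo; reserves 14.3 ≥ 9 mo → qualifies.
Product C: score 804 ≥ 640; DTI 36.7% > 36% → does not qualify.
Qualifying: Product A, Product B. Lowest rate is 7.93% → Product B.

Product B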